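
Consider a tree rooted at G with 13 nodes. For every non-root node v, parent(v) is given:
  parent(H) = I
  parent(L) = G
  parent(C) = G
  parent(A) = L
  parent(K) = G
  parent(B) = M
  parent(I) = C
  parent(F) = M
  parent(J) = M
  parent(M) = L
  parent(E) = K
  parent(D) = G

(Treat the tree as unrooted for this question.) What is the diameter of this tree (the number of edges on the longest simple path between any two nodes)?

BFS from H reaches J last, at distance 6; BFS from J confirms no node is farther.
Path: H–I–C–G–L–M–J.

6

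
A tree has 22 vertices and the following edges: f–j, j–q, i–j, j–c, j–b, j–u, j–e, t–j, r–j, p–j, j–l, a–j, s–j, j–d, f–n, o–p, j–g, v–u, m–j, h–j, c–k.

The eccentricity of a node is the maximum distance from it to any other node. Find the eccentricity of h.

3

Distances from h peak at 3, attained at n (o, v, k also at distance 3).
h-j-f-n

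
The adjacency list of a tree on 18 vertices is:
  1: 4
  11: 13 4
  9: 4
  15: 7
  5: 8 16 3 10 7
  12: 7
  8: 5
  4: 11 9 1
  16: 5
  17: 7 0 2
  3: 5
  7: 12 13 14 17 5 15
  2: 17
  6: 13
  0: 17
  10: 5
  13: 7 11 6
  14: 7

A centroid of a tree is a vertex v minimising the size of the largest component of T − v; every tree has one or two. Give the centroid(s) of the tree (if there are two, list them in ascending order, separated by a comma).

Removing 7 splits the tree into components of sizes 6, 5, 3, 1, 1, 1; the largest is 6 ≤ ⌊18/2⌋ = 9.
Every other node leaves some component of size > 9, so the centroid is unique.

7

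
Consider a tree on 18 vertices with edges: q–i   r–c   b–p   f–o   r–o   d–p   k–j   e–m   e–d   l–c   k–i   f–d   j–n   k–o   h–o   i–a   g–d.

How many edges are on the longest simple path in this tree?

A longest path is n-j-k-o-f-d-e-m, with 7 edges.

7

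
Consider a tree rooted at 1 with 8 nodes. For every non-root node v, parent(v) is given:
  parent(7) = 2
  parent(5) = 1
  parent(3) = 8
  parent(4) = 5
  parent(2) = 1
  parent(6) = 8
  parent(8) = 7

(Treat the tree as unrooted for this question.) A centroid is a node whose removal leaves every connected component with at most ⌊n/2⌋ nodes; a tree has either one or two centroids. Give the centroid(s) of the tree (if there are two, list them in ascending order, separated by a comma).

2, 7

If 7 is removed the pieces have sizes 4, 3, all ≤ ⌊8/2⌋ = 4.
2 is adjacent to 7 and is also a centroid (the largest component after removing it is likewise 4).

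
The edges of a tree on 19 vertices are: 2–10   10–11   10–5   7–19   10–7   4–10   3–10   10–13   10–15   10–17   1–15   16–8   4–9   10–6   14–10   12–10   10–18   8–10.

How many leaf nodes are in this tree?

14

Degree-1 nodes: 1, 2, 3, 5, 6, 9, 11, 12, 13, 14, 16, 17, 18, 19 — 14 of them.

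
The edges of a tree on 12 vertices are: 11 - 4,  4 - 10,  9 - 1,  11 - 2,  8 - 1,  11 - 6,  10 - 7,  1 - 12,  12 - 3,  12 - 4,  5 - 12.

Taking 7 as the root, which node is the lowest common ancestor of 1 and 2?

4

Ancestors of 1 (toward the root): 1, 12, 4, 10, 7.
Ancestors of 2: 2, 11, 4, 10, 7.
The deepest node appearing in both lists is 4.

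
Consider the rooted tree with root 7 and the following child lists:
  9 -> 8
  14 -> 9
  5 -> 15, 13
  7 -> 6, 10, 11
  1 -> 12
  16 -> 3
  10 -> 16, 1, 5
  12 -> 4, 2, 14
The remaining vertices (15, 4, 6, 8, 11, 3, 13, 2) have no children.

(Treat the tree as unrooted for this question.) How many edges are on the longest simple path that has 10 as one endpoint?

A farthest node from 10 is 8.
The path 10–1–12–14–9–8 has 5 edges.

5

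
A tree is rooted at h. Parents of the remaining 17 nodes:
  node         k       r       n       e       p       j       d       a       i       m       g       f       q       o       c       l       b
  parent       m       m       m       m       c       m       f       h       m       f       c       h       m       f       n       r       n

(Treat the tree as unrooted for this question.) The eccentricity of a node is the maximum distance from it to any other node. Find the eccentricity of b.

A farthest node from b is a.
The path b-n-m-f-h-a has 5 edges.

5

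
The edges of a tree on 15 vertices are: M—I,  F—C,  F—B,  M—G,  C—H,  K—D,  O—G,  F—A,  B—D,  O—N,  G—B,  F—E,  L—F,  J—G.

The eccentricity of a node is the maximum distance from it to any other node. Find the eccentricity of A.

The node farthest from A is N (I also at distance 5), via A–F–B–G–O–N — 5 edges.

5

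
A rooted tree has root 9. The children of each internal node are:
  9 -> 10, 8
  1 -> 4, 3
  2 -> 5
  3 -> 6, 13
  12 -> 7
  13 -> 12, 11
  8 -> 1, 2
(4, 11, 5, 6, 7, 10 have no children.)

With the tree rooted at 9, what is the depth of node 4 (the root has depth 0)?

3

Path from 9 to 4: 9 – 8 – 1 – 4, which has 3 edges.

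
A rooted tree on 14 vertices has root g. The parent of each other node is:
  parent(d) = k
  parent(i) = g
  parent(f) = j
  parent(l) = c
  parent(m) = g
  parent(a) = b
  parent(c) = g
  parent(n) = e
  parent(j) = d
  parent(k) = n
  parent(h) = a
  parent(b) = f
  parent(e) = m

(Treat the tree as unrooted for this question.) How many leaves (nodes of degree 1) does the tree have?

3

Degree-1 nodes: h, i, l — 3 of them.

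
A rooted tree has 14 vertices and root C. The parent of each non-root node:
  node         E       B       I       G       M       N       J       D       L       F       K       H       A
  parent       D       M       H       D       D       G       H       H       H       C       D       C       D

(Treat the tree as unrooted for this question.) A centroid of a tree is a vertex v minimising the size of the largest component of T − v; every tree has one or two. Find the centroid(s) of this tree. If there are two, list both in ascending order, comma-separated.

If D is removed the pieces have sizes 6, 2, 2, 1, 1, 1, all ≤ ⌊14/2⌋ = 7.
No neighbour of D does as well, so D is the unique centroid.

D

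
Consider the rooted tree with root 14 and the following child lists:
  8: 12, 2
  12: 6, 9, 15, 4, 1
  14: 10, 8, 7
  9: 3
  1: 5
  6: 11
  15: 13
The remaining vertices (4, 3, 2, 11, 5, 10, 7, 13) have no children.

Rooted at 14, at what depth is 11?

4

14 → 8 → 12 → 6 → 11 — 4 edges.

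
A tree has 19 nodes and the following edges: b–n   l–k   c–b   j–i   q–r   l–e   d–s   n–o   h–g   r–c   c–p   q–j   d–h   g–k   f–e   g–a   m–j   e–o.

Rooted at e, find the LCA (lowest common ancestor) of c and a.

e

Path c→root: c b n o e; path a→root: a g k l e.
First common node: e.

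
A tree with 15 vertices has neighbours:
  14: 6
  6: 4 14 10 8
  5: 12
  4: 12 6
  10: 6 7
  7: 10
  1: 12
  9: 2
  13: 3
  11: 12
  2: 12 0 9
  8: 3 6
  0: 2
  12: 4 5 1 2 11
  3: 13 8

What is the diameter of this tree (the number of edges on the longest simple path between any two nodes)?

Starting from 13, a farthest node is 0 at distance 7.
One longest path: 13–3–8–6–4–12–2–0.
So the diameter is 7.

7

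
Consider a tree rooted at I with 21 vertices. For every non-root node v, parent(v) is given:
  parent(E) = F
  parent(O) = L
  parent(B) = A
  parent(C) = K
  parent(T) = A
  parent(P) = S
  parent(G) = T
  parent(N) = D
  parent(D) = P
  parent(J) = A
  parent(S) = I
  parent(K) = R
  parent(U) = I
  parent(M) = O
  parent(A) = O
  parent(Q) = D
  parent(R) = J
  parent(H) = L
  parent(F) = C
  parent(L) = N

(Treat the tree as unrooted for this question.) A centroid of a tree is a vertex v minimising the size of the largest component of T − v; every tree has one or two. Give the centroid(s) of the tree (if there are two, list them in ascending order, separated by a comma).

O

Removing O splits the tree into components of sizes 10, 9, 1; the largest is 10 ≤ ⌊21/2⌋ = 10.
No neighbour of O does as well, so O is the unique centroid.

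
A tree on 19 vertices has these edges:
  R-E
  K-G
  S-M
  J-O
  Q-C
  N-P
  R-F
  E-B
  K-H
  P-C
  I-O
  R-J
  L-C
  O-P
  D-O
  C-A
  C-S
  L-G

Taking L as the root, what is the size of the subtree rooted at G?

3

G's subtree: {G, K, H}, size 3.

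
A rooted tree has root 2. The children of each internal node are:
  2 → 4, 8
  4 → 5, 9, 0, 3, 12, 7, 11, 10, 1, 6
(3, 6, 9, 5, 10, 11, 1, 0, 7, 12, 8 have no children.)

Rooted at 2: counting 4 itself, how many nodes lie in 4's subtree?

The subtree rooted at 4 contains: 4, 1, 0, 9, 10, 3, 12, 7, 5, 11, 6 — 11 nodes.

11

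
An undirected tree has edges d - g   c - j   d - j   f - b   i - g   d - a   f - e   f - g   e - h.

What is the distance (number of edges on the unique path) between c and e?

5

c – j – d – g – f – e: 5 edges.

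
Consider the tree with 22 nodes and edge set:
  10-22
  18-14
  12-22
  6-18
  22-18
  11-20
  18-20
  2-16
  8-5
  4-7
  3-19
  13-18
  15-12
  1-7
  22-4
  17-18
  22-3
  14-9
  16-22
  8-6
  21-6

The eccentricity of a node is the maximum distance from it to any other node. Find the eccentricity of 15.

A farthest node from 15 is 5.
The path 15-12-22-18-6-8-5 has 6 edges.

6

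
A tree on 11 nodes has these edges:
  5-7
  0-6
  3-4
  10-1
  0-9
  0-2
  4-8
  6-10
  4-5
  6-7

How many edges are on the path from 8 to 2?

Walking from 8: 8 – 4 – 5 – 7 – 6 – 0 – 2. Length 6.

6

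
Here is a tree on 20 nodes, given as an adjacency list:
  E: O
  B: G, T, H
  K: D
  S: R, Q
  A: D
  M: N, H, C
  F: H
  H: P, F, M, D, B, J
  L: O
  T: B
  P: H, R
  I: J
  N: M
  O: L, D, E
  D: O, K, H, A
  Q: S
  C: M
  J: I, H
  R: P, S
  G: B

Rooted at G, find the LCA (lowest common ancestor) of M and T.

B

M's ancestor chain is M, H, B, G and T's is T, B, G; they first meet at B.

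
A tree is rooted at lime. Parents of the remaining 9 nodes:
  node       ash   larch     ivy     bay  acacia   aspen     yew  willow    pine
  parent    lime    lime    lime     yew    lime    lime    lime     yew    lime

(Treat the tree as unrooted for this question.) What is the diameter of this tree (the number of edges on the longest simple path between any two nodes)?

A longest path is bay-yew-lime-pine, with 3 edges.

3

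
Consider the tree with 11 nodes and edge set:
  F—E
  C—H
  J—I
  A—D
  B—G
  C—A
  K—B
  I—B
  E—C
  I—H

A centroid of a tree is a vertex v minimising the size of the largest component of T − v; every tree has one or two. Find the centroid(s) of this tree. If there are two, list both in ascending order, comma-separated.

H

If H is removed the pieces have sizes 5, 5, all ≤ ⌊11/2⌋ = 5.
Every other node leaves some component of size > 5, so the centroid is unique.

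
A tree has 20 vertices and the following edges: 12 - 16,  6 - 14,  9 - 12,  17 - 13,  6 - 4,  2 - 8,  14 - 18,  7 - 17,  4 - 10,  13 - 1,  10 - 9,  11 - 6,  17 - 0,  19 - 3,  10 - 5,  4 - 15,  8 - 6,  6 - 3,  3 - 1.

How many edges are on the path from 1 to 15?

4

The path is 1–3–6–4–15, which has 4 edges.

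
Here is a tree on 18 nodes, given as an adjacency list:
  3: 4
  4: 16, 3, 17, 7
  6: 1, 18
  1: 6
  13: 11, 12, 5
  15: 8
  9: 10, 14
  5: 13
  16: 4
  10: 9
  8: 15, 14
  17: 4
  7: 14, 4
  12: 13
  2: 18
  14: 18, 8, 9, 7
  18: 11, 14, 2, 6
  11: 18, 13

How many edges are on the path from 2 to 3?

5

The path is 2–18–14–7–4–3, which has 5 edges.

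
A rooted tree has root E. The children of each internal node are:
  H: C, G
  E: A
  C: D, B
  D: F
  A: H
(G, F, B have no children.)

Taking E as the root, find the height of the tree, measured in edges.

5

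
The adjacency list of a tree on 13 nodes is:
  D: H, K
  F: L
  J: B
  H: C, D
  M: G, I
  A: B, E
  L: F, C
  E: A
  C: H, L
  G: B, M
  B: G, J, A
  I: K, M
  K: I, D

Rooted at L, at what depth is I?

Climbing from I to the root: I–K–D–H–C–L. That's 5 steps.

5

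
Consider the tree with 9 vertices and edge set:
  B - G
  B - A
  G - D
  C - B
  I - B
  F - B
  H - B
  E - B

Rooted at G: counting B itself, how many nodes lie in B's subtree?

7

The subtree rooted at B contains: B, I, H, C, F, A, E — 7 nodes.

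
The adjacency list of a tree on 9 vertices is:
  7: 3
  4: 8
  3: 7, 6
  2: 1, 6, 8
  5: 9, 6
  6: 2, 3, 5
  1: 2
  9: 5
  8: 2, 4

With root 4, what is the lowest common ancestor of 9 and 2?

Path 9→root: 9 5 6 2 8 4; path 2→root: 2 8 4.
First common node: 2.

2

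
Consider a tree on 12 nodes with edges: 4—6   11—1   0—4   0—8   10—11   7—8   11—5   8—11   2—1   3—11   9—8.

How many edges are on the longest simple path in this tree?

Starting from 2, a farthest node is 6 at distance 6.
One longest path: 2 – 1 – 11 – 8 – 0 – 4 – 6.
So the diameter is 6.

6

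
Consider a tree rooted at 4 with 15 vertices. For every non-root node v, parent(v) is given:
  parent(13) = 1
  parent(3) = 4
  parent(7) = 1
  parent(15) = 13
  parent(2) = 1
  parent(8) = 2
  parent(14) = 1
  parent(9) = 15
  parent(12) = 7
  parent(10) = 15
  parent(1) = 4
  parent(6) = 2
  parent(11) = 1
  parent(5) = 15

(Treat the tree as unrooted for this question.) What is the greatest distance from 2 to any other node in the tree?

The node farthest from 2 is 5 (10, 9 also at distance 4), via 2 – 1 – 13 – 15 – 5 — 4 edges.

4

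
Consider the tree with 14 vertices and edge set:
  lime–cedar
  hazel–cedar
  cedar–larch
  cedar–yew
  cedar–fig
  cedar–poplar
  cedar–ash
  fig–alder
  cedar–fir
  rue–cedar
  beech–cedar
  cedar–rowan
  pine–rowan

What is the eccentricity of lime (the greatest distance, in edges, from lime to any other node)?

3

Distances from lime peak at 3, attained at pine (alder also at distance 3).
lime – cedar – rowan – pine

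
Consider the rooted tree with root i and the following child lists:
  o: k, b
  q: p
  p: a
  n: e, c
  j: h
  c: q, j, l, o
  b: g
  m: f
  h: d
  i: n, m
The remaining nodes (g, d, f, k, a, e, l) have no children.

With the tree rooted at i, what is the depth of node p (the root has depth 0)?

Climbing from p to the root: p → q → c → n → i. That's 4 steps.

4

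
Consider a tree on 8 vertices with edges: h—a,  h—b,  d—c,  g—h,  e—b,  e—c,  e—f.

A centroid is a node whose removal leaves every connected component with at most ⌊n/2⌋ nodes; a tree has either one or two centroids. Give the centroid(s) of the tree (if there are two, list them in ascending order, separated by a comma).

Removing b splits the tree into components of sizes 4, 3; the largest is 4 ≤ ⌊8/2⌋ = 4.
e is adjacent to b and is also a centroid (the largest component after removing it is likewise 4).

b, e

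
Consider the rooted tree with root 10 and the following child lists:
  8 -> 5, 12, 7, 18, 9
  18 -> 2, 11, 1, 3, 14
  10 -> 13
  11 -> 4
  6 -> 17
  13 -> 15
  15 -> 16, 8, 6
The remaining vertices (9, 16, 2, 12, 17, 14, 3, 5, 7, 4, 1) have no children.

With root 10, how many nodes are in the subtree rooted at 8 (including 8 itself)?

12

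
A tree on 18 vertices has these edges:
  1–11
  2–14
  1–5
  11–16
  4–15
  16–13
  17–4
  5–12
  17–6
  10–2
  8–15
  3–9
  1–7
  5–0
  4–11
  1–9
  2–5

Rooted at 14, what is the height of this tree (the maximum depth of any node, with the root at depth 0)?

A deepest node is 8, reached by 14-2-5-1-11-4-15-8.
That path has 7 edges, so the height is 7.

7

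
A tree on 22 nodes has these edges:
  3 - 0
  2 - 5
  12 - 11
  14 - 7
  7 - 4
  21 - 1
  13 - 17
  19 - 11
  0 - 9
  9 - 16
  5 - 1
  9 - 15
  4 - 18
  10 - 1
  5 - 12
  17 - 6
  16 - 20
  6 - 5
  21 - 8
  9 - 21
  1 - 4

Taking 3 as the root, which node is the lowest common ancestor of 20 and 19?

20's ancestor chain is 20, 16, 9, 0, 3 and 19's is 19, 11, 12, 5, 1, 21, 9, 0, 3; they first meet at 9.

9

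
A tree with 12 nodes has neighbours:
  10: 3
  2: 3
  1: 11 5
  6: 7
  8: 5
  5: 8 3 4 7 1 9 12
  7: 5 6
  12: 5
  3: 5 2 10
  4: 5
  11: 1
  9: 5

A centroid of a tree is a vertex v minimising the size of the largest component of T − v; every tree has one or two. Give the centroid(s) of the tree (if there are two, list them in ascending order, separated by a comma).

5

Delete 5: the remaining components have sizes 3, 2, 2, 1, 1, 1, 1. Max 3 ≤ 6, so 5 is a centroid.
No neighbour of 5 does as well, so 5 is the unique centroid.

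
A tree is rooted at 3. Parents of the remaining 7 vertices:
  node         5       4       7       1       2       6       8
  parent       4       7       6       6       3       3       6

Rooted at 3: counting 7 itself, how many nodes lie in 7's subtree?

The subtree rooted at 7 contains: 7, 4, 5 — 3 nodes.

3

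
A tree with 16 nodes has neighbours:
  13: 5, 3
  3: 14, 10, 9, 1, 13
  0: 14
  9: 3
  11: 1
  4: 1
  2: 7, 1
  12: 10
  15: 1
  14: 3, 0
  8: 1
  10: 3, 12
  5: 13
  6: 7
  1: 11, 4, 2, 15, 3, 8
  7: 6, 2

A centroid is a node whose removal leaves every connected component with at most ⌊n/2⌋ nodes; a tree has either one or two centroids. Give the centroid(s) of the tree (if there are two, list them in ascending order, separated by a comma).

Removing 3 splits the tree into components of sizes 8, 2, 2, 2, 1; the largest is 8 ≤ ⌊16/2⌋ = 8.
Its neighbour 1 also leaves a largest component of size 8, so both are centroids.

1, 3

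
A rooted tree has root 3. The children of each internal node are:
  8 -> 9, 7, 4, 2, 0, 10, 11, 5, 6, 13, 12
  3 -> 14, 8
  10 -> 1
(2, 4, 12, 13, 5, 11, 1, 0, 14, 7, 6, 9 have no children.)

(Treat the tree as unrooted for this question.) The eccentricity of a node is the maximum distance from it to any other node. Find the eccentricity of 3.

A farthest node from 3 is 1.
The path 3-8-10-1 has 3 edges.

3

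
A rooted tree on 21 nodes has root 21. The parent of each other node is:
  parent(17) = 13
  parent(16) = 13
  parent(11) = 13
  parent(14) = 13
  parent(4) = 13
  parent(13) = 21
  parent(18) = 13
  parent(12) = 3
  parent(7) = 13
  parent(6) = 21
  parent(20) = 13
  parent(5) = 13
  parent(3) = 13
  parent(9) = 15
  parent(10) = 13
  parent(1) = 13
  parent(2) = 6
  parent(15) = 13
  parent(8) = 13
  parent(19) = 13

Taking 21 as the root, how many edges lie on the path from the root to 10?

2

21–13–10 — 2 edges.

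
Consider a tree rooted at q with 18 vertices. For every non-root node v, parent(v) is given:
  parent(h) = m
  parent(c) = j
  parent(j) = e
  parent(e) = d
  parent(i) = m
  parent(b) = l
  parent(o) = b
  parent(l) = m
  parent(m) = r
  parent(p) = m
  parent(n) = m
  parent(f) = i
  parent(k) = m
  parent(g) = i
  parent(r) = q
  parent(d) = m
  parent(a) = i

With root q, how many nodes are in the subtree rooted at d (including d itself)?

4

Descendants of d (including itself): d, e, j, c. That's 4.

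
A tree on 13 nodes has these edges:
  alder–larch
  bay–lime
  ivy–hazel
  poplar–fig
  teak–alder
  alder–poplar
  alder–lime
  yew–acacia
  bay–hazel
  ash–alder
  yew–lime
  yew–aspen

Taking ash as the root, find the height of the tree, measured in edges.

ivy sits deepest: ash – alder – lime – bay – hazel – ivy — 5 edges from the root.

5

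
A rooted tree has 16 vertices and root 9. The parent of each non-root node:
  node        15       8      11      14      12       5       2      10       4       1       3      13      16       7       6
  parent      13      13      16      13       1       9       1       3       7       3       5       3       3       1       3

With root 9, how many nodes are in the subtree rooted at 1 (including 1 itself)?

5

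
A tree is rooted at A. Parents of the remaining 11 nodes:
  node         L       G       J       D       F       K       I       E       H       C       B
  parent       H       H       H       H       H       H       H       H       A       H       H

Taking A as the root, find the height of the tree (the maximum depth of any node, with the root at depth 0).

A deepest node is C, reached by A-H-C.
That path has 2 edges, so the height is 2.

2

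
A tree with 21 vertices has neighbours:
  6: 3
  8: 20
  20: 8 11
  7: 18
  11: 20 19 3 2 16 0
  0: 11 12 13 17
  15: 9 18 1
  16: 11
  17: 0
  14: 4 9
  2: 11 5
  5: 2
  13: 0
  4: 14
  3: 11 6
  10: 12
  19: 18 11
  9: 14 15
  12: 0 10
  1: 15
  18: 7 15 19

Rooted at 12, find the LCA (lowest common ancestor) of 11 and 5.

11

Path 11→root: 11 0 12; path 5→root: 5 2 11 0 12.
First common node: 11.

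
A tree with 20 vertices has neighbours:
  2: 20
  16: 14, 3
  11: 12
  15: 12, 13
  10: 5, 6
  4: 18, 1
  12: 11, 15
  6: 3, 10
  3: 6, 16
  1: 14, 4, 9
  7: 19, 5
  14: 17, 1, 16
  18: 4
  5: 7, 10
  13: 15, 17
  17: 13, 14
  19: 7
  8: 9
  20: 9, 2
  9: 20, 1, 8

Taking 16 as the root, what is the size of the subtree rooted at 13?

4

Descendants of 13 (including itself): 13, 15, 12, 11. That's 4.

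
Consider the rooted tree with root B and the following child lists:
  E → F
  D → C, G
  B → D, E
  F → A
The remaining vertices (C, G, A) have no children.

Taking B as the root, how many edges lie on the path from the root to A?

3

Path from B to A: B → E → F → A, which has 3 edges.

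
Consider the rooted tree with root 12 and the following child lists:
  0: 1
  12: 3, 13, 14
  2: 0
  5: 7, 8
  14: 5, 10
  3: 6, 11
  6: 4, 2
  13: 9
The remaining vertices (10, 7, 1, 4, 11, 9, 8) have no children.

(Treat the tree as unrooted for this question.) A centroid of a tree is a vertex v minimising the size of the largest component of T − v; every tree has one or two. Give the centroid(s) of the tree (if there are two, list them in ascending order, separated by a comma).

12

Delete 12: the remaining components have sizes 7, 5, 2. Max 7 ≤ 7, so 12 is a centroid.
Every other node leaves some component of size > 7, so the centroid is unique.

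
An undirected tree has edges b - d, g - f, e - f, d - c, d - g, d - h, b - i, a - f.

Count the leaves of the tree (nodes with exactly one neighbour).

5

Degree-1 nodes: a, c, e, h, i — 5 of them.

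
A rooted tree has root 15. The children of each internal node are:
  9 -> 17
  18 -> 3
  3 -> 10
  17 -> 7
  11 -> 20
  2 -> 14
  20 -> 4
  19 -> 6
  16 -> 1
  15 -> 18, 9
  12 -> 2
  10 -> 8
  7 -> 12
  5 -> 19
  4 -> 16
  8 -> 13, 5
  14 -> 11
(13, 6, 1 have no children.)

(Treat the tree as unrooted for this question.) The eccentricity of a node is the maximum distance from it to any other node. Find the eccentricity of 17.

9

Distances from 17 peak at 9, attained at 6 (1 also at distance 9).
17–9–15–18–3–10–8–5–19–6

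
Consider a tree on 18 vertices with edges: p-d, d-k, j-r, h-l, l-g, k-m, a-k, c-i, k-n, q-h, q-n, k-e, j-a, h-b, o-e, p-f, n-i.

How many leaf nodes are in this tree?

7

Exactly 7 nodes have a single neighbour: b, c, f, g, m, o, r.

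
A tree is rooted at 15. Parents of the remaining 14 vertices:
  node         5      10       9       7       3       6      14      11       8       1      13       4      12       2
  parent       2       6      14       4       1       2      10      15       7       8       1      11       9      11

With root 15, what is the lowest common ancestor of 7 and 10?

11

7's ancestor chain is 7, 4, 11, 15 and 10's is 10, 6, 2, 11, 15; they first meet at 11.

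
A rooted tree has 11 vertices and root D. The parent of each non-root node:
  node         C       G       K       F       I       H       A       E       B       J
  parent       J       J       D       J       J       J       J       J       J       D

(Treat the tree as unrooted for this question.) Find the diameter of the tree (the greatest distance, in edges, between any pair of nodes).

BFS from K reaches F last, at distance 3; BFS from F confirms no node is farther.
Path: K–D–J–F.

3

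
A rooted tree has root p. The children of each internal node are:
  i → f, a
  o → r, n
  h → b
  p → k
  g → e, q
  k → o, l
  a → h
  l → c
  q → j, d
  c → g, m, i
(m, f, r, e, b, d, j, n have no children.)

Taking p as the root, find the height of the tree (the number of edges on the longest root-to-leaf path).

7

b sits deepest: p → k → l → c → i → a → h → b — 7 edges from the root.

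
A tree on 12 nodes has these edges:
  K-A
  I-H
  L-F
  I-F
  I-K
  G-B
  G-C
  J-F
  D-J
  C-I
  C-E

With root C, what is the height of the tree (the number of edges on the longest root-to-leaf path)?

The longest root-to-leaf path is C – I – F – J – D (4 edges).

4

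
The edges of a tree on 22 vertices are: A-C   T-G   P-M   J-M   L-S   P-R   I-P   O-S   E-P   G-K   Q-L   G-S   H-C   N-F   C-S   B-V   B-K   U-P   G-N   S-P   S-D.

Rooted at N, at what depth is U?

4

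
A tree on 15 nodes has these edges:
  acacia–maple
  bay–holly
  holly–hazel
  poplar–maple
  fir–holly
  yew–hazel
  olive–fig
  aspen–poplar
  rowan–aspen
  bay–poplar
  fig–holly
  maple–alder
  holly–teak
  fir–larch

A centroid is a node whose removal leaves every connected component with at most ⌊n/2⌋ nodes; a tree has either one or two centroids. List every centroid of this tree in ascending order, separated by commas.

holly

Removing holly splits the tree into components of sizes 7, 2, 2, 2, 1; the largest is 7 ≤ ⌊15/2⌋ = 7.
Every other node leaves some component of size > 7, so the centroid is unique.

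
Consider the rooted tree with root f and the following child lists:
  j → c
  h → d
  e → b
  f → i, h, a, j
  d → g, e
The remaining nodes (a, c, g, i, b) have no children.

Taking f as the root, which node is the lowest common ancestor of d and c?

f

Path d→root: d h f; path c→root: c j f.
First common node: f.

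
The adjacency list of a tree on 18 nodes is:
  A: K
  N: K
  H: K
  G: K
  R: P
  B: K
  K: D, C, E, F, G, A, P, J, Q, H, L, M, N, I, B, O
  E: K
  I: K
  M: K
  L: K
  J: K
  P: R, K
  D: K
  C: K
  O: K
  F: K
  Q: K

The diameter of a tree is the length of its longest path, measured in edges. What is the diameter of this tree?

3

A longest path is R–P–K–G, with 3 edges.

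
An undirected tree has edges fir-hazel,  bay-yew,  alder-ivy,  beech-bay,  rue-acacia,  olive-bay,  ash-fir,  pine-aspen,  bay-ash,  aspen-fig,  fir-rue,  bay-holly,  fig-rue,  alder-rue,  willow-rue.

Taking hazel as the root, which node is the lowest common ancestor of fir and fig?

fir

Path fir→root: fir hazel; path fig→root: fig rue fir hazel.
First common node: fir.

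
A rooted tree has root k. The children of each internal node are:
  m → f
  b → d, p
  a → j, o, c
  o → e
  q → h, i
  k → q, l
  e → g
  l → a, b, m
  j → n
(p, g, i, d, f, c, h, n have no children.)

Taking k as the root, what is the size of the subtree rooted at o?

3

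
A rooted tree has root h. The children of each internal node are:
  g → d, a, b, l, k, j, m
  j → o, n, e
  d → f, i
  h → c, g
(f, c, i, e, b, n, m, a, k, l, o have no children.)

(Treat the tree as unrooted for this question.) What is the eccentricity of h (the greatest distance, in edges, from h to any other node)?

3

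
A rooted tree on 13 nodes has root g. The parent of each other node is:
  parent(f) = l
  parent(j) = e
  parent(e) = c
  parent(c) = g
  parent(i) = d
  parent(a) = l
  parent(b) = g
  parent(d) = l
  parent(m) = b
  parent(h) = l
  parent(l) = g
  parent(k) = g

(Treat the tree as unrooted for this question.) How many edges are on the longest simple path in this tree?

Starting from i, a farthest node is j at distance 6.
One longest path: i-d-l-g-c-e-j.
So the diameter is 6.

6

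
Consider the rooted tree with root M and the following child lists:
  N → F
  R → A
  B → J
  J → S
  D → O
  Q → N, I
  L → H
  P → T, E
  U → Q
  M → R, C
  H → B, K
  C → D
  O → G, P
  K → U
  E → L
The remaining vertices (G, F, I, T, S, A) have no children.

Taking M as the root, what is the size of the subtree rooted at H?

H's subtree: {H, K, B, U, J, Q, S, N, I, F}, size 10.

10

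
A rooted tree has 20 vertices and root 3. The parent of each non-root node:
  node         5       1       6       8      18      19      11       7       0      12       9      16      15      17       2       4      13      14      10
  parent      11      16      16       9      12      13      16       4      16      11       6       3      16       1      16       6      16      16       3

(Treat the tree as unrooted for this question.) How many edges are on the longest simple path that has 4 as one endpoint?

Distances from 4 peak at 5, attained at 18.
4-6-16-11-12-18

5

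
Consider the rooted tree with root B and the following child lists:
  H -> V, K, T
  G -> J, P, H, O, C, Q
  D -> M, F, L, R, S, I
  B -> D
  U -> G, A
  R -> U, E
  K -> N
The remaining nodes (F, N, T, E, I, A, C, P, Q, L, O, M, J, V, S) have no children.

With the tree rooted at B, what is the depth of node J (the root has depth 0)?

Path from B to J: B → D → R → U → G → J, which has 5 edges.

5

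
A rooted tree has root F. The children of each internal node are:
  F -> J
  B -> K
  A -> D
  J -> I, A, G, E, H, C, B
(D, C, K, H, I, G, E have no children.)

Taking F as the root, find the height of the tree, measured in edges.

3

D sits deepest: F – J – A – D — 3 edges from the root.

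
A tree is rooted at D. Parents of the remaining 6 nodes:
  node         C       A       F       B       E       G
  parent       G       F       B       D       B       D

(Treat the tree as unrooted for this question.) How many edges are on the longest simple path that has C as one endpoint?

Distances from C peak at 5, attained at A.
C-G-D-B-F-A

5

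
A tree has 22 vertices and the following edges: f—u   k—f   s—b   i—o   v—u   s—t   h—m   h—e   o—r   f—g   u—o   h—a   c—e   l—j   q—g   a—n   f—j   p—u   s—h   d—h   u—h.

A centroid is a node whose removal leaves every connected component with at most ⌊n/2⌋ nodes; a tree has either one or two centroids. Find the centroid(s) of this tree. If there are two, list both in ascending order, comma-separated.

u

Delete u: the remaining components have sizes 10, 6, 3, 1, 1. Max 10 ≤ 11, so u is a centroid.
Every other node leaves some component of size > 11, so the centroid is unique.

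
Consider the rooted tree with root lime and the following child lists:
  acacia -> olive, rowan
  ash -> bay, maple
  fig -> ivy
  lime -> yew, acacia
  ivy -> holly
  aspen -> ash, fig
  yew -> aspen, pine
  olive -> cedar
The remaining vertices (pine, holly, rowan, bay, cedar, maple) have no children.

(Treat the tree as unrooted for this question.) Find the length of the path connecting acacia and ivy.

5

Walking from acacia: acacia - lime - yew - aspen - fig - ivy. Length 5.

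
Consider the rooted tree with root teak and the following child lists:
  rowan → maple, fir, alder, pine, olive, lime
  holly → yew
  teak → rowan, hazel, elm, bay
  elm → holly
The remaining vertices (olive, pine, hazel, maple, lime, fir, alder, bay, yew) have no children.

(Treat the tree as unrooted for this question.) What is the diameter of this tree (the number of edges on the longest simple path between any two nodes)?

BFS from yew reaches maple last, at distance 5; BFS from maple confirms no node is farther.
Path: yew-holly-elm-teak-rowan-maple.

5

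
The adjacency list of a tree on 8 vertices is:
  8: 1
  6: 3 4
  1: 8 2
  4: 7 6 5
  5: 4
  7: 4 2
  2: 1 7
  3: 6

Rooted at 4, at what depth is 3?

Climbing from 3 to the root: 3–6–4. That's 2 steps.

2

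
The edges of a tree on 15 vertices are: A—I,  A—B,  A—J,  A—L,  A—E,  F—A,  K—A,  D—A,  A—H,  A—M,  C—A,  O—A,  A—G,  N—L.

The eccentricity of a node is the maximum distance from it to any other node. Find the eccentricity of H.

The node farthest from H is N, via H – A – L – N — 3 edges.

3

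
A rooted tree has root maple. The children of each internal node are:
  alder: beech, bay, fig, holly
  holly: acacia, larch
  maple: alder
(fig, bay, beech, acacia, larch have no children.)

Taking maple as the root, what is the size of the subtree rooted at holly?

holly's subtree: {holly, acacia, larch}, size 3.

3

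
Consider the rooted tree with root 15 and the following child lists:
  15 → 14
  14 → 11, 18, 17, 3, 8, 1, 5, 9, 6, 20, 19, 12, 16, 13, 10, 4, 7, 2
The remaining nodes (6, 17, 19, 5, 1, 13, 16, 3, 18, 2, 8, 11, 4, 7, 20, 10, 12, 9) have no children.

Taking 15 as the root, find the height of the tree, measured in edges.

A deepest node is 19, reached by 15 – 14 – 19.
That path has 2 edges, so the height is 2.

2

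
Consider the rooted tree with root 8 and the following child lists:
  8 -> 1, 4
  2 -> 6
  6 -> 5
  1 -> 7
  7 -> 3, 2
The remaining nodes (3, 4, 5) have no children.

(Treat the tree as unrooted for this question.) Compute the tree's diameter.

6

A longest path is 4–8–1–7–2–6–5, with 6 edges.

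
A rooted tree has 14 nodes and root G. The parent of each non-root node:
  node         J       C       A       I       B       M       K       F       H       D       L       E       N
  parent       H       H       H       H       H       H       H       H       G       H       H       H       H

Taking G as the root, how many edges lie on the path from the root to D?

Climbing from D to the root: D – H – G. That's 2 steps.

2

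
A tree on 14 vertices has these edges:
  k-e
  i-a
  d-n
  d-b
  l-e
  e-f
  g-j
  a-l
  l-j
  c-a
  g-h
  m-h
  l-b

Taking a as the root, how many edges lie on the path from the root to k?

3

a–l–e–k — 3 edges.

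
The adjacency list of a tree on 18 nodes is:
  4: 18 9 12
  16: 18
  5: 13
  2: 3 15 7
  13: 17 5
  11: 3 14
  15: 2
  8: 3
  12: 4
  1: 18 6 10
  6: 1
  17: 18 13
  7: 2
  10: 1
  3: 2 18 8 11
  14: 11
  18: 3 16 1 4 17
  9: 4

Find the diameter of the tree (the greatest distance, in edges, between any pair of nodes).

6

Starting from 15, a farthest node is 5 at distance 6.
One longest path: 15-2-3-18-17-13-5.
So the diameter is 6.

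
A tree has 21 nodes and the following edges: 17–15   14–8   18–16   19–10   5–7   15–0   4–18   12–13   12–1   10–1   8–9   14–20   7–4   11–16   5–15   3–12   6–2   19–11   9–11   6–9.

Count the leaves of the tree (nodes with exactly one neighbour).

6

Exactly 6 nodes have a single neighbour: 0, 2, 3, 13, 17, 20.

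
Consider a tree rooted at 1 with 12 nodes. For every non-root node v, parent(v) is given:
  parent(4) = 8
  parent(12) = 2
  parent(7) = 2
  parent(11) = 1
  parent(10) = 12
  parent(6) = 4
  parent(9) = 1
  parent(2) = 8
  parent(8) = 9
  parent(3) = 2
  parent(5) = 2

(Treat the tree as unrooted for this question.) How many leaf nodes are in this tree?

6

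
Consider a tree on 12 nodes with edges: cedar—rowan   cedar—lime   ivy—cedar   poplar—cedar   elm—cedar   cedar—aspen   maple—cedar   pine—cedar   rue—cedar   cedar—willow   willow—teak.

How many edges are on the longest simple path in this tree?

Starting from teak, a farthest node is elm at distance 3.
One longest path: teak - willow - cedar - elm.
So the diameter is 3.

3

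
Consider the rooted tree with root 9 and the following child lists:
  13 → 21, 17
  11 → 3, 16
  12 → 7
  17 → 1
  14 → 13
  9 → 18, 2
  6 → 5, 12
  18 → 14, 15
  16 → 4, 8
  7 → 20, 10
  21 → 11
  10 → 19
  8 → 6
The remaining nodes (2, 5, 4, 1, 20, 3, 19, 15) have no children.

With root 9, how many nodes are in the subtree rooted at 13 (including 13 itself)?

16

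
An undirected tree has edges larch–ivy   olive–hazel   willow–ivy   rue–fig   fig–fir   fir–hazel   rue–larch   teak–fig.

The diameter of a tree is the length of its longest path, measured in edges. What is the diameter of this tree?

7

Starting from willow, a farthest node is olive at distance 7.
One longest path: willow - ivy - larch - rue - fig - fir - hazel - olive.
So the diameter is 7.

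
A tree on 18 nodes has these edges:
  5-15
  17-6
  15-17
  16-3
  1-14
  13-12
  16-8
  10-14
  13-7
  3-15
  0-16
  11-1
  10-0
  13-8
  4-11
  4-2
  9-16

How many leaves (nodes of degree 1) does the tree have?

6

The leaves are 2, 5, 6, 7, 9, 12.
That is 6 leaves.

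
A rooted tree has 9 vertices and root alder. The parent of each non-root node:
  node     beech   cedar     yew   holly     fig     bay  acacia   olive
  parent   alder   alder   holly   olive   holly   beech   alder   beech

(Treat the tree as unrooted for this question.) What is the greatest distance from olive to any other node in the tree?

A farthest node from olive is cedar (acacia also at distance 3).
The path olive-beech-alder-cedar has 3 edges.

3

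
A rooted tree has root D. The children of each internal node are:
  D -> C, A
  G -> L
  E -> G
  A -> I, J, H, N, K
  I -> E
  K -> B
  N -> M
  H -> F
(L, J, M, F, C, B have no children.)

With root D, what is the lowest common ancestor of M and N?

Path M→root: M N A D; path N→root: N A D.
First common node: N.

N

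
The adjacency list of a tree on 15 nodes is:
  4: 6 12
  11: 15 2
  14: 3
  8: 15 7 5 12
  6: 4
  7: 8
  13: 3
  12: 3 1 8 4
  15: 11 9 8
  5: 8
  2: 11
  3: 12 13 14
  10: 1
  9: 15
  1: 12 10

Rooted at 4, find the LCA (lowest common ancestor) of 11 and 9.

11's ancestor chain is 11, 15, 8, 12, 4 and 9's is 9, 15, 8, 12, 4; they first meet at 15.

15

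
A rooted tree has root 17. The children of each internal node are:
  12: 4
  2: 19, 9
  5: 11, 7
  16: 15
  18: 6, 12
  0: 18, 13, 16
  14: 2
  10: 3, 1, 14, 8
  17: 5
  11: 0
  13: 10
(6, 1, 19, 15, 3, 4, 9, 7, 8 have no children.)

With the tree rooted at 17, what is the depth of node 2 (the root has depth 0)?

Path from 17 to 2: 17–5–11–0–13–10–14–2, which has 7 edges.

7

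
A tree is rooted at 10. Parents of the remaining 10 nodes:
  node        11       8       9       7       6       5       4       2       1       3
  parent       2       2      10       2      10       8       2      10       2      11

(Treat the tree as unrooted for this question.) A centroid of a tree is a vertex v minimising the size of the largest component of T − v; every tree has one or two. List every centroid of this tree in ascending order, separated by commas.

2

Removing 2 splits the tree into components of sizes 3, 2, 2, 1, 1, 1; the largest is 3 ≤ ⌊11/2⌋ = 5.
Every other node leaves some component of size > 5, so the centroid is unique.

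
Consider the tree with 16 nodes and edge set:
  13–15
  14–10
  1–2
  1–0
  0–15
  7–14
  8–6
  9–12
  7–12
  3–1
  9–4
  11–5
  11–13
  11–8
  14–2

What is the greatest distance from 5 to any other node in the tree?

11

A farthest node from 5 is 4.
The path 5 – 11 – 13 – 15 – 0 – 1 – 2 – 14 – 7 – 12 – 9 – 4 has 11 edges.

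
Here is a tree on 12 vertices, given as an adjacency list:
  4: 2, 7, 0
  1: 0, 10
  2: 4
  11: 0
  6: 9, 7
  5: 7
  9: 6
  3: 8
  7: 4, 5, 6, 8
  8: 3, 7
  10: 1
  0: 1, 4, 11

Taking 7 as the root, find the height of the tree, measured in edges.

4

The longest root-to-leaf path is 7 – 4 – 0 – 1 – 10 (4 edges).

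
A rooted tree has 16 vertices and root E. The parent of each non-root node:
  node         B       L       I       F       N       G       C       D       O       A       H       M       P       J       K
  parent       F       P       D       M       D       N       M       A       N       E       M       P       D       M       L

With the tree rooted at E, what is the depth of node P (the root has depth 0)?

Path from E to P: E–A–D–P, which has 3 edges.

3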